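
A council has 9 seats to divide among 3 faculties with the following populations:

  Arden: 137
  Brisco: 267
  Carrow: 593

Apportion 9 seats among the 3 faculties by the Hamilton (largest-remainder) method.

Arden 1, Brisco 3, Carrow 5

The standard divisor is 997/9 ≈ 110.778.
Standard quotas: Arden 1.237, Brisco 2.410, Carrow 5.353.
Lower quotas: Arden 1, Brisco 2, Carrow 5 (sum 8, leaving 1 seat).
Remainders in descending order: Brisco 0.410, Carrow 0.353, Arden 0.237.
Largest remainder: Brisco receives the extra seat.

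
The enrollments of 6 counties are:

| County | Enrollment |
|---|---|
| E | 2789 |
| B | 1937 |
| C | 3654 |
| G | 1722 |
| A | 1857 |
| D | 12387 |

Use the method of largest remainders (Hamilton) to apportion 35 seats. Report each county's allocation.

E=4, B=3, C=5, G=2, A=3, D=18

The standard divisor is 24346/35 ≈ 695.6.
Standard quotas: E 4.0095, B 2.7846, C 5.2530, G 2.4756, A 2.6696, D 17.8076.
Lower quotas: E 4, B 2, C 5, G 2, A 2, D 17 (sum 32, leaving 3 seats).
Remainders in descending order: D 0.8076, B 0.7846, A 0.6696, G 0.4756, C 0.2530, E 0.0095.
Largest remainders: D, B, A receive the extra seats.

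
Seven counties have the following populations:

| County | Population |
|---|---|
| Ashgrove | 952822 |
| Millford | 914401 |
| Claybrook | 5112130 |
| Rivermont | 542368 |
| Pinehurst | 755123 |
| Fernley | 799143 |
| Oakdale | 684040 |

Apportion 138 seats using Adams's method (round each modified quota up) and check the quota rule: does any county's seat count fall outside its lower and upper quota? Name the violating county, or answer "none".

Standard quotas: Ashgrove 13.472, Millford 12.929, Claybrook 72.282, Rivermont 7.669, Pinehurst 10.677, Fernley 11.299, Oakdale 9.672.
Adams allocation: Ashgrove 14, Millford 13, Claybrook 71, Rivermont 8, Pinehurst 11, Fernley 11, Oakdale 10.
Claybrook has quota 72.282 (lower 72, upper 73) but receives 71 — outside the quota interval.

Claybrook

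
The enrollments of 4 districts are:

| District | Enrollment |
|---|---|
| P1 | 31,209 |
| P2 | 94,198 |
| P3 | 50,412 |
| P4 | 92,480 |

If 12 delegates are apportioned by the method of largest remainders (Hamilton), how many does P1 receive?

2

Total 268299; standard divisor 268299/12 ≈ 22358.25.
Standard quotas: P1 1.3959, P2 4.2131, P3 2.2547, P4 4.1363.
Lower quotas: P1 1, P2 4, P3 2, P4 4 (sum 11, leaving 1 seat).
Remainders in descending order: P1 0.3959, P3 0.2547, P2 0.2131, P4 0.1363.
The surplus seat goes to P1.
P1 receives 2.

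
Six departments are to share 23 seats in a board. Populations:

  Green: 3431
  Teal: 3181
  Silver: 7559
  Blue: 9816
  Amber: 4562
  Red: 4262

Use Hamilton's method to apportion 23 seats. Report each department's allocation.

Green=3, Teal=2, Silver=5, Blue=7, Amber=3, Red=3

Total 32811; standard divisor 32811/23 ≈ 1426.565.
Standard quotas: Green 2.4051, Teal 2.2298, Silver 5.2987, Blue 6.8809, Amber 3.1979, Red 2.9876.
Lower quotas: Green 2, Teal 2, Silver 5, Blue 6, Amber 3, Red 2 (sum 20, leaving 3 seats).
Remainders in descending order: Red 0.9876, Blue 0.8809, Green 0.4051, Silver 0.2987, Teal 0.2298, Amber 0.1979.
The surplus seats go to Red, Blue, Green.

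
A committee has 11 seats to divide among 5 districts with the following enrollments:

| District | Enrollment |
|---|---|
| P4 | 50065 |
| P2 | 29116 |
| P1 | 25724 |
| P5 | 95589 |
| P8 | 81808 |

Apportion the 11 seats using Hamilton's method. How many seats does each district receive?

P4 2, P2 1, P1 1, P5 4, P8 3

The standard divisor is 282302/11 ≈ 25663.818.
Standard quotas: P4 1.9508, P2 1.1345, P1 1.0023, P5 3.7247, P8 3.1877.
Lower quotas: P4 1, P2 1, P1 1, P5 3, P8 3 (sum 9, leaving 2 seats).
Remainders in descending order: P4 0.9508, P5 0.7247, P8 0.1877, P2 0.1345, P1 0.0023.
The surplus seats go to P4, P5.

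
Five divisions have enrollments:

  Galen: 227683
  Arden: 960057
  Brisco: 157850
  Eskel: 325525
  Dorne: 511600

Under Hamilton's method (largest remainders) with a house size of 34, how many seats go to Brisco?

2

Total 2182715; standard divisor 2182715/34 ≈ 64197.5.
Standard quotas: Galen 3.5466, Arden 14.9547, Brisco 2.4588, Eskel 5.0707, Dorne 7.9692.
Lower quotas: Galen 3, Arden 14, Brisco 2, Eskel 5, Dorne 7 (sum 31, leaving 3 seats).
Remainders in descending order: Dorne 0.9692, Arden 0.9547, Galen 0.5466, Brisco 0.4588, Eskel 0.0707.
The surplus seats go to Dorne, Arden, Galen.
Brisco receives 2.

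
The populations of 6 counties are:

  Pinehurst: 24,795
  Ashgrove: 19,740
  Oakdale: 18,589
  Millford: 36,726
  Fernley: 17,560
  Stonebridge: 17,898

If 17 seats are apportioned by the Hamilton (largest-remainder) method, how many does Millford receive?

5

Standard divisor: 135308 ÷ 17 ≈ 7959.294.
Standard quotas: Pinehurst 3.1152, Ashgrove 2.4801, Oakdale 2.3355, Millford 4.6142, Fernley 2.2062, Stonebridge 2.2487.
Lower quotas: Pinehurst 3, Ashgrove 2, Oakdale 2, Millford 4, Fernley 2, Stonebridge 2 (sum 15, leaving 2 seats).
Remainders in descending order: Millford 0.6142, Ashgrove 0.4801, Oakdale 0.3355, Stonebridge 0.2487, Fernley 0.2062, Pinehurst 0.1152.
The surplus seats go to Millford, Ashgrove.
Millford receives 5.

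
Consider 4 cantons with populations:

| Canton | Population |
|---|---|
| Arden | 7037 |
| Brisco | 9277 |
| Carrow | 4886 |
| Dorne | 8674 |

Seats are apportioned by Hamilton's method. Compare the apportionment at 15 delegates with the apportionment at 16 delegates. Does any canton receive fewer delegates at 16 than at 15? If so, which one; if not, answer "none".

none

At 15 seats: Arden 4, Brisco 5, Carrow 2, Dorne 4.
At 16 seats: Arden 4, Brisco 5, Carrow 2, Dorne 5.
No canton's allocation decreased.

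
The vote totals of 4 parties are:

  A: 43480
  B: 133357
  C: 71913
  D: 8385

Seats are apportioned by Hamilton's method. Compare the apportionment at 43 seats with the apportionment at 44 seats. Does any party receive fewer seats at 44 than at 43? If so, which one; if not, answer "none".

At 43 seats: A 7, B 22, C 12, D 2.
At 44 seats: A 8, B 23, C 12, D 1.
D drops from 2 to 1.

D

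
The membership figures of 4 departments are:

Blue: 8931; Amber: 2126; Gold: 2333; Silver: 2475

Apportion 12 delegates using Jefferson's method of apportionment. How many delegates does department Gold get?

Standard divisor 15865/12 ≈ 1322.083; standard quotas: Blue 6.755, Amber 1.608, Gold 1.765, Silver 1.872.
Rounding down gives 6, 1, 1, 1 = 9 seats, so the divisor must be adjusted.
With modified divisor 1140: modified quotas Blue 7.834, Amber 1.865, Gold 2.046, Silver 2.171.
Rounding down: Blue 7, Amber 1, Gold 2, Silver 2 (total 12).
Gold receives 2.

2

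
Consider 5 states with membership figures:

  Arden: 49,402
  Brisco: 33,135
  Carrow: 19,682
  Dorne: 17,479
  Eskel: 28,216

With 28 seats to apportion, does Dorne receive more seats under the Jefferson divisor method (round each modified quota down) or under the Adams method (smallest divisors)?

Adams

Jefferson: Arden 10, Brisco 6, Carrow 4, Dorne 3, Eskel 5.
Adams: Arden 9, Brisco 6, Carrow 4, Dorne 4, Eskel 5.
Dorne gets 3 under Jefferson and 4 under Adams.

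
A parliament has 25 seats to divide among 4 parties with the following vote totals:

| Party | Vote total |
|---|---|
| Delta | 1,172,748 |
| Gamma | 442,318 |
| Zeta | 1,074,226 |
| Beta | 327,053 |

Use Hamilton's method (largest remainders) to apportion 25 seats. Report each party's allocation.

Delta: 10, Gamma: 3, Zeta: 9, Beta: 3

Total 3016345; standard divisor 3016345/25 ≈ 120653.8.
Standard quotas: Delta 9.7199, Gamma 3.6660, Zeta 8.9034, Beta 2.7107.
Lower quotas: Delta 9, Gamma 3, Zeta 8, Beta 2 (sum 22, leaving 3 seats).
Remainders in descending order: Zeta 0.9034, Delta 0.7199, Beta 0.7107, Gamma 0.6660.
The surplus seats go to Zeta, Delta, Beta.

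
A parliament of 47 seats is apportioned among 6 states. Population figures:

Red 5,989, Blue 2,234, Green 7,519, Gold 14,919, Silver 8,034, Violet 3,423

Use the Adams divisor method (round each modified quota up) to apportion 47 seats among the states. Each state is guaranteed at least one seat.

Red=7; Blue=3; Green=8; Gold=16; Silver=9; Violet=4

Standard divisor 42118/47 ≈ 896.128; standard quotas: Red 6.683, Blue 2.493, Green 8.391, Gold 16.648, Silver 8.965, Violet 3.820.
Rounding up gives 7, 3, 9, 17, 9, 4 = 49 seats, so the divisor must be adjusted.
With modified divisor 970: modified quotas Red 6.174, Blue 2.303, Green 7.752, Gold 15.380, Silver 8.282, Violet 3.529.
Rounding up: Red 7, Blue 3, Green 8, Gold 16, Silver 9, Violet 4 (total 47).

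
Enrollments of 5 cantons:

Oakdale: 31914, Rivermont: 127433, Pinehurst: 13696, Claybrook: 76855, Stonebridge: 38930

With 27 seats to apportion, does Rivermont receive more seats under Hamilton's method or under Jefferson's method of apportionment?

Hamilton: Oakdale 3, Rivermont 12, Pinehurst 1, Claybrook 7, Stonebridge 4.
Jefferson: Oakdale 3, Rivermont 13, Pinehurst 1, Claybrook 7, Stonebridge 3.
Rivermont gets 12 under Hamilton and 13 under Jefferson.

Jefferson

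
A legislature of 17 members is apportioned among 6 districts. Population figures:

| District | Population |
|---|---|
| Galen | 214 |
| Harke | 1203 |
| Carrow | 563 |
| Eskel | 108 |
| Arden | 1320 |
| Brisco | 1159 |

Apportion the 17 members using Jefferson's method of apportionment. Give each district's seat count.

Galen=0, Harke=5, Carrow=2, Eskel=0, Arden=5, Brisco=5

Standard divisor 4567/17 ≈ 268.647; standard quotas: Galen 0.797, Harke 4.478, Carrow 2.096, Eskel 0.402, Arden 4.914, Brisco 4.314.
Rounding down gives 0, 4, 2, 0, 4, 4 = 14 seats, so the divisor must be adjusted.
With modified divisor 230: modified quotas Galen 0.930, Harke 5.230, Carrow 2.448, Eskel 0.470, Arden 5.739, Brisco 5.039.
Rounding down: Galen 0, Harke 5, Carrow 2, Eskel 0, Arden 5, Brisco 5 (total 17).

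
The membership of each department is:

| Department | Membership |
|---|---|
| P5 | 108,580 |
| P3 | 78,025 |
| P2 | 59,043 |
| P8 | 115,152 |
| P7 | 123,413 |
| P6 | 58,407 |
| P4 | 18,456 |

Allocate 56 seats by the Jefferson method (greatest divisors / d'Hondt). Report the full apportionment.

Standard divisor 561076/56 ≈ 10019.214; standard quotas: P5 10.837, P3 7.788, P2 5.893, P8 11.493, P7 12.318, P6 5.829, P4 1.842.
Rounding down gives 10, 7, 5, 11, 12, 5, 1 = 51 seats, so the divisor must be adjusted.
With modified divisor 9540: modified quotas P5 11.382, P3 8.179, P2 6.189, P8 12.070, P7 12.936, P6 6.122, P4 1.935.
Rounding down: P5 11, P3 8, P2 6, P8 12, P7 12, P6 6, P4 1 (total 56).

P5: 11, P3: 8, P2: 6, P8: 12, P7: 12, P6: 6, P4: 1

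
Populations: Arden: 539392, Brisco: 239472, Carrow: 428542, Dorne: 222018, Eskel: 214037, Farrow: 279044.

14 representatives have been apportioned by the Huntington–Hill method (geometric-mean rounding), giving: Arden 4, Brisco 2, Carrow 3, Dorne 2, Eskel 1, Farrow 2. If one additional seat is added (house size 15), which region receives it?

Priority for the next seat is population ÷ (√(s·(s+1))).
Priorities: Arden 120611.718, Brisco 97764.035, Carrow 123709.420, Dorne 90638.469, Eskel 151347.014, Farrow 113919.236.
Highest priority: Eskel.

Eskel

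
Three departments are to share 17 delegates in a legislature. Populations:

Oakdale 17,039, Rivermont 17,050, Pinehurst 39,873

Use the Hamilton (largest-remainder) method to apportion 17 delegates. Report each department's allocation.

Total 73962; standard divisor 73962/17 ≈ 4350.706.
Standard quotas: Oakdale 3.9164, Rivermont 3.9189, Pinehurst 9.1647.
Lower quotas: Oakdale 3, Rivermont 3, Pinehurst 9 (sum 15, leaving 2 seats).
Remainders in descending order: Rivermont 0.9189, Oakdale 0.9164, Pinehurst 0.1647.
Largest remainders: Rivermont, Oakdale receive the extra seats.

Oakdale: 4; Rivermont: 4; Pinehurst: 9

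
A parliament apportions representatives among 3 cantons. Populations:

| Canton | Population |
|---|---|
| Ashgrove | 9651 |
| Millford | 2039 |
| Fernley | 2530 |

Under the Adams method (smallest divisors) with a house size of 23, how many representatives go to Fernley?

4

Standard divisor 14220/23 ≈ 618.261; standard quotas: Ashgrove 15.610, Millford 3.298, Fernley 4.092.
Rounding up gives 16, 4, 5 = 25 seats, so the divisor must be adjusted.
With modified divisor 660: modified quotas Ashgrove 14.623, Millford 3.089, Fernley 3.833.
Rounding up: Ashgrove 15, Millford 4, Fernley 4 (total 23).
Fernley receives 4.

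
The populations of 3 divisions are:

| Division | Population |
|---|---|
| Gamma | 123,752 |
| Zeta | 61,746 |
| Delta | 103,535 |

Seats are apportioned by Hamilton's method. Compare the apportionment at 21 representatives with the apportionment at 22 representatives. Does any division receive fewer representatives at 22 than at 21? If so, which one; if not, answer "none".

At 21 seats: Gamma 9, Zeta 4, Delta 8.
At 22 seats: Gamma 9, Zeta 5, Delta 8.
No division's allocation decreased.

none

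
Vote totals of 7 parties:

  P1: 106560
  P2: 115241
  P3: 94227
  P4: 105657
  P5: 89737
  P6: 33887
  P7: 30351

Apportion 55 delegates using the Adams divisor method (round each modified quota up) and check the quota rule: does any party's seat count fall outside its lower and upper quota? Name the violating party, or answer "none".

Standard quotas: P1 10.181, P2 11.010, P3 9.003, P4 10.095, P5 8.574, P6 3.238, P7 2.900.
Adams allocation: P1 10, P2 11, P3 9, P4 10, P5 8, P6 4, P7 3.
Every allocation lies between the lower and upper quota.

none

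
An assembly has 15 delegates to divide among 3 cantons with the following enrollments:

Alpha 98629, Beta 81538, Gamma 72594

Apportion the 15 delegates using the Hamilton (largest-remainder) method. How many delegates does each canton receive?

Alpha 6, Beta 5, Gamma 4

The standard divisor is 252761/15 ≈ 16850.733.
Standard quotas: Alpha 5.8531, Beta 4.8388, Gamma 4.3081.
Lower quotas: Alpha 5, Beta 4, Gamma 4 (sum 13, leaving 2 seats).
Remainders in descending order: Alpha 0.8531, Beta 0.8388, Gamma 0.3081.
Largest remainders: Alpha, Beta receive the extra seats.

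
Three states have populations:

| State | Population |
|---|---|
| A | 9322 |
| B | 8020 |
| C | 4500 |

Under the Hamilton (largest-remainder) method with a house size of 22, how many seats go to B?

8

Standard divisor: 21842 ÷ 22 ≈ 992.818.
Standard quotas: A 9.3894, B 8.0780, C 4.5326.
Lower quotas: A 9, B 8, C 4 (sum 21, leaving 1 seat).
Remainders in descending order: C 0.5326, A 0.3894, B 0.0780.
The surplus seat goes to C.
B receives 8.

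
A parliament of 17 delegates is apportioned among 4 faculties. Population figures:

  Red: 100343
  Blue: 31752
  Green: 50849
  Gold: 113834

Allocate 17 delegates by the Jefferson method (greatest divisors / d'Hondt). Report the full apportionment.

Standard divisor 296778/17 ≈ 17457.529; standard quotas: Red 5.748, Blue 1.819, Green 2.913, Gold 6.521.
Rounding down gives 5, 1, 2, 6 = 14 seats, so the divisor must be adjusted.
With modified divisor 16100: modified quotas Red 6.232, Blue 1.972, Green 3.158, Gold 7.070.
Rounding down: Red 6, Blue 1, Green 3, Gold 7 (total 17).

Red: 6; Blue: 1; Green: 3; Gold: 7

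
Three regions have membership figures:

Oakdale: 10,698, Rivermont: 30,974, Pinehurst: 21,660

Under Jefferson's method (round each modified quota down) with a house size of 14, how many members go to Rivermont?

7

Standard divisor 63332/14 ≈ 4523.714; standard quotas: Oakdale 2.365, Rivermont 6.847, Pinehurst 4.788.
Rounding down gives 2, 6, 4 = 12 seats, so the divisor must be adjusted.
With modified divisor 4100: modified quotas Oakdale 2.609, Rivermont 7.555, Pinehurst 5.283.
Rounding down: Oakdale 2, Rivermont 7, Pinehurst 5 (total 14).
Rivermont receives 7.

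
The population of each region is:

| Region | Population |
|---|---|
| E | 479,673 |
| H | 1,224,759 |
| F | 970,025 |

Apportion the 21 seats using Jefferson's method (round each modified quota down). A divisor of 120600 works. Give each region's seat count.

E=3, H=10, F=8

With modified divisor 120600: modified quotas E 3.977, H 10.156, F 8.043.
Rounding down: E 3, H 10, F 8 (total 21).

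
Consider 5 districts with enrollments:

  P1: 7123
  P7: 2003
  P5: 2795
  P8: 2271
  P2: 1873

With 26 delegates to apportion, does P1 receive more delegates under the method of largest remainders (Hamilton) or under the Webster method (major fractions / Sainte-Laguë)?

Hamilton

Hamilton: P1 12, P7 3, P5 4, P8 4, P2 3.
Webster: P1 11, P7 3, P5 5, P8 4, P2 3.
P1 gets 12 under Hamilton and 11 under Webster.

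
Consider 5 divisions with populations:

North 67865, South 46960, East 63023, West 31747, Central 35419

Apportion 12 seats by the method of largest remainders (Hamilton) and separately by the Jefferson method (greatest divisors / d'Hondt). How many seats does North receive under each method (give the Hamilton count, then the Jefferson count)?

Hamilton: North 3, South 2, East 3, West 2, Central 2.
Jefferson: North 4, South 2, East 3, West 1, Central 2.
North gets 3 under Hamilton and 4 under Jefferson.

3 and 4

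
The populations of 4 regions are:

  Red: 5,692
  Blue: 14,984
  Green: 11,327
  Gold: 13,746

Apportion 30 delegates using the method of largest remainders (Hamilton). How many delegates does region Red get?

The standard divisor is 45749/30 ≈ 1524.967.
Standard quotas: Red 3.7325, Blue 9.8258, Green 7.4277, Gold 9.0140.
Lower quotas: Red 3, Blue 9, Green 7, Gold 9 (sum 28, leaving 2 seats).
Remainders in descending order: Blue 0.8258, Red 0.7325, Green 0.4277, Gold 0.0140.
Largest remainders: Blue, Red receive the extra seats.
Red receives 4.

4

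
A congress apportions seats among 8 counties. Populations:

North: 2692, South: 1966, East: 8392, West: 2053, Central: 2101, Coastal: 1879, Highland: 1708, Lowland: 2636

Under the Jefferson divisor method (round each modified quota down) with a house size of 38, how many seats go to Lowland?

Standard divisor 23427/38 ≈ 616.5; standard quotas: North 4.367, South 3.189, East 13.612, West 3.330, Central 3.408, Coastal 3.048, Highland 2.770, Lowland 4.276.
Rounding down gives 4, 3, 13, 3, 3, 3, 2, 4 = 35 seats, so the divisor must be adjusted.
With modified divisor 550: modified quotas North 4.895, South 3.575, East 15.258, West 3.733, Central 3.820, Coastal 3.416, Highland 3.105, Lowland 4.793.
Rounding down: North 4, South 3, East 15, West 3, Central 3, Coastal 3, Highland 3, Lowland 4 (total 38).
Lowland receives 4.

4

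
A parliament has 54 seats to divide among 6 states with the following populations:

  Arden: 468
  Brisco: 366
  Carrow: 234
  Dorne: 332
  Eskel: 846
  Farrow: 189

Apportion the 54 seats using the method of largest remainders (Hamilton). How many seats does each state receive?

Arden 11; Brisco 8; Carrow 5; Dorne 7; Eskel 19; Farrow 4

The standard divisor is 2435/54 ≈ 45.093.
Standard quotas: Arden 10.379, Brisco 8.117, Carrow 5.189, Dorne 7.363, Eskel 18.761, Farrow 4.191.
Lower quotas: Arden 10, Brisco 8, Carrow 5, Dorne 7, Eskel 18, Farrow 4 (sum 52, leaving 2 seats).
Remainders in descending order: Eskel 0.761, Arden 0.379, Dorne 0.363, Farrow 0.191, Carrow 0.189, Brisco 0.117.
Largest remainders: Eskel, Arden receive the extra seats.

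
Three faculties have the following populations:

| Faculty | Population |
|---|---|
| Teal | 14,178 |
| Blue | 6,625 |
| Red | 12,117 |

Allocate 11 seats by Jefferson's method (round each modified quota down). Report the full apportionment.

Standard divisor 32920/11 ≈ 2992.727; standard quotas: Teal 4.737, Blue 2.214, Red 4.049.
Rounding down gives 4, 2, 4 = 10 seats, so the divisor must be adjusted.
With modified divisor 2600: modified quotas Teal 5.453, Blue 2.548, Red 4.660.
Rounding down: Teal 5, Blue 2, Red 4 (total 11).

Teal: 5; Blue: 2; Red: 4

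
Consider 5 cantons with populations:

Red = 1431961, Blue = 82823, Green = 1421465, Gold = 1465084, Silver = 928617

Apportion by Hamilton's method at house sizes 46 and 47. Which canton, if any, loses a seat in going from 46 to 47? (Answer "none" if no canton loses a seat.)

none

At 46 seats: Red 12, Blue 1, Green 12, Gold 13, Silver 8.
At 47 seats: Red 13, Blue 1, Green 12, Gold 13, Silver 8.
No canton's allocation decreased.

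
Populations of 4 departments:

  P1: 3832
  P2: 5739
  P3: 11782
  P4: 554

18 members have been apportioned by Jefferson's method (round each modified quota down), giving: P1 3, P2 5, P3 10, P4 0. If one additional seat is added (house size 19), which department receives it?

Priority for the next seat is population ÷ (current seats + 1).
Priorities: P1 958.000, P2 956.500, P3 1071.091, P4 554.000.
Highest priority: P3.

P3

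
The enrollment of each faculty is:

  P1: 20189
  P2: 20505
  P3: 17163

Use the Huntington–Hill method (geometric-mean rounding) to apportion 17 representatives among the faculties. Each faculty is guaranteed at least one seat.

P1 6, P2 6, P3 5

With divisor 3425: modified quotas P1 5.895, P2 5.987, P3 5.011.
Geometric-mean thresholds: P1 √(5·6)=5.477, P2 √(5·6)=5.477, P3 √(5·6)=5.477.
Each quota rounded against its threshold gives P1 6, P2 6, P3 5 (total 17).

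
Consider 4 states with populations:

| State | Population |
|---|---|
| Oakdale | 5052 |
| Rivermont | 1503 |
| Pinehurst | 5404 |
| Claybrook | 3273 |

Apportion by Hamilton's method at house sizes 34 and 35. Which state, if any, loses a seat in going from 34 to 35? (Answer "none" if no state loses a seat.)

At 34 seats: Oakdale 11, Rivermont 4, Pinehurst 12, Claybrook 7.
At 35 seats: Oakdale 12, Rivermont 3, Pinehurst 12, Claybrook 8.
Rivermont drops from 4 to 3.

Rivermont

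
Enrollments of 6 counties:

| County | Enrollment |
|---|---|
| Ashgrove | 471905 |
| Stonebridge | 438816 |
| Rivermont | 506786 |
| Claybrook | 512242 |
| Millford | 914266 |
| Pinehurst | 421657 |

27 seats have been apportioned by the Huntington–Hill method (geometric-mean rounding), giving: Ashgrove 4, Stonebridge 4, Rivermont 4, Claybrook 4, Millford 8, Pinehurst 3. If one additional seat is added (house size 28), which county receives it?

Priority for the next seat is population ÷ (√(s·(s+1))).
Priorities: Ashgrove 105521.166, Stonebridge 98122.241, Rivermont 113320.795, Claybrook 114540.793, Millford 107747.281, Pinehurst 121721.891.
Highest priority: Pinehurst.

Pinehurst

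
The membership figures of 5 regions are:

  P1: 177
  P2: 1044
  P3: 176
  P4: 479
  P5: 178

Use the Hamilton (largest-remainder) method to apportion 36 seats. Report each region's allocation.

P1=3, P2=18, P3=3, P4=9, P5=3

Total 2054; standard divisor 2054/36 ≈ 57.056.
Standard quotas: P1 3.102, P2 18.298, P3 3.085, P4 8.395, P5 3.120.
Lower quotas: P1 3, P2 18, P3 3, P4 8, P5 3 (sum 35, leaving 1 seat).
Remainders in descending order: P4 0.395, P2 0.298, P5 0.120, P1 0.102, P3 0.085.
Largest remainder: P4 receives the extra seat.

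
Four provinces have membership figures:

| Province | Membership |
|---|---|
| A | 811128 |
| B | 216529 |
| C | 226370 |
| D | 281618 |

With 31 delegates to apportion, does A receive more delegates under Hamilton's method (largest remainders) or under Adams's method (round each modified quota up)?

Hamilton

Hamilton: A 16, B 4, C 5, D 6.
Adams: A 15, B 5, C 5, D 6.
A gets 16 under Hamilton and 15 under Adams.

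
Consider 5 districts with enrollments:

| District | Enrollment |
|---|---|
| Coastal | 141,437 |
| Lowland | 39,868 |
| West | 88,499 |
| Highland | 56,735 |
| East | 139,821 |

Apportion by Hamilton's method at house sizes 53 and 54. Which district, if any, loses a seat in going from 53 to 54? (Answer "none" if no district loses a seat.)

At 53 seats: Coastal 16, Lowland 5, West 10, Highland 6, East 16.
At 54 seats: Coastal 16, Lowland 5, West 10, Highland 7, East 16.
No district's allocation decreased.

none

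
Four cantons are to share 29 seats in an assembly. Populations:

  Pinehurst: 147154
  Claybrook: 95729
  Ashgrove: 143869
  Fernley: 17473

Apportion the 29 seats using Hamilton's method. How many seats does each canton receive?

Pinehurst=11, Claybrook=7, Ashgrove=10, Fernley=1

The standard divisor is 404225/29 ≈ 13938.793.
Standard quotas: Pinehurst 10.5572, Claybrook 6.8678, Ashgrove 10.3215, Fernley 1.2536.
Lower quotas: Pinehurst 10, Claybrook 6, Ashgrove 10, Fernley 1 (sum 27, leaving 2 seats).
Remainders in descending order: Claybrook 0.8678, Pinehurst 0.5572, Ashgrove 0.3215, Fernley 0.2536.
Largest remainders: Claybrook, Pinehurst receive the extra seats.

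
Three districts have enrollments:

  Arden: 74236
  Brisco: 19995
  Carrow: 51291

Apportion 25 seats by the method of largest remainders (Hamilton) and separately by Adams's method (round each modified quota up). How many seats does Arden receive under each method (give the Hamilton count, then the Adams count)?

13 and 12

Hamilton: Arden 13, Brisco 3, Carrow 9.
Adams: Arden 12, Brisco 4, Carrow 9.
Arden gets 13 under Hamilton and 12 under Adams.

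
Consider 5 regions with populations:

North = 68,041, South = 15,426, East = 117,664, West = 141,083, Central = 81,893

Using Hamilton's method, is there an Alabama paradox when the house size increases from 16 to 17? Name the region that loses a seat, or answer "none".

South

At 16 seats: North 3, South 1, East 4, West 5, Central 3.
At 17 seats: North 3, South 0, East 5, West 6, Central 3.
South drops from 1 to 0.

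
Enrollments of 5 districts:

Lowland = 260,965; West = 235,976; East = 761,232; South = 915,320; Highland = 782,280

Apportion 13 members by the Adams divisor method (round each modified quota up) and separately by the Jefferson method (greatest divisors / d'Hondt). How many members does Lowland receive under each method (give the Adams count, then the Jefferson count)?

2 and 1

Adams: Lowland 2, West 1, East 3, South 4, Highland 3.
Jefferson: Lowland 1, West 1, East 3, South 4, Highland 4.
Lowland gets 2 under Adams and 1 under Jefferson.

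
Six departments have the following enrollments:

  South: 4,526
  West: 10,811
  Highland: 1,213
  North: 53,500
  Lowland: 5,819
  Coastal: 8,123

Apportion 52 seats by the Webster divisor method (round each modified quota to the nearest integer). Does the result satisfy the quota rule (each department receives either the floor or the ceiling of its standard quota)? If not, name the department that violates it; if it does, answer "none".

Standard quotas: South 2.802, West 6.693, Highland 0.751, North 33.122, Lowland 3.603, Coastal 5.029.
Webster allocation: South 3, West 7, Highland 1, North 32, Lowland 4, Coastal 5.
North has quota 33.122 (lower 33, upper 34) but receives 32 — outside the quota interval.

North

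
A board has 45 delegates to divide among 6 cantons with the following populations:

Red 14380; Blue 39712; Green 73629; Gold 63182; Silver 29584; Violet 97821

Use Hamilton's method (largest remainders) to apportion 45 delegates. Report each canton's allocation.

Red 2, Blue 6, Green 10, Gold 9, Silver 4, Violet 14

Total 318308; standard divisor 318308/45 ≈ 7073.511.
Standard quotas: Red 2.0329, Blue 5.6142, Green 10.4091, Gold 8.9322, Silver 4.1824, Violet 13.8292.
Lower quotas: Red 2, Blue 5, Green 10, Gold 8, Silver 4, Violet 13 (sum 42, leaving 3 seats).
Remainders in descending order: Gold 0.9322, Violet 0.8292, Blue 0.6142, Green 0.4091, Silver 0.1824, Red 0.0329.
Largest remainders: Gold, Violet, Blue receive the extra seats.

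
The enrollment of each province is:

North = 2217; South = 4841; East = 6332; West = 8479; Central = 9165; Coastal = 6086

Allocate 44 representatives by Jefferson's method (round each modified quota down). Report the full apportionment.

Standard divisor 37120/44 ≈ 843.636; standard quotas: North 2.628, South 5.738, East 7.506, West 10.051, Central 10.864, Coastal 7.214.
Rounding down gives 2, 5, 7, 10, 10, 7 = 41 seats, so the divisor must be adjusted.
With modified divisor 780: modified quotas North 2.842, South 6.206, East 8.118, West 10.871, Central 11.750, Coastal 7.803.
Rounding down: North 2, South 6, East 8, West 10, Central 11, Coastal 7 (total 44).

North 2; South 6; East 8; West 10; Central 11; Coastal 7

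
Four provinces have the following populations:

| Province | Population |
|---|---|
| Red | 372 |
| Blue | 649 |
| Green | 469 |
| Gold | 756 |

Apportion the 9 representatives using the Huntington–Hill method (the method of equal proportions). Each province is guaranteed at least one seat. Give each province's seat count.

Red=1, Blue=3, Green=2, Gold=3

With divisor 264: modified quotas Red 1.409, Blue 2.458, Green 1.777, Gold 2.864.
Geometric-mean thresholds: Red √(1·2)=1.414, Blue √(2·3)=2.449, Green √(1·2)=1.414, Gold √(2·3)=2.449.
Each quota rounded against its threshold gives Red 1, Blue 3, Green 2, Gold 3 (total 9).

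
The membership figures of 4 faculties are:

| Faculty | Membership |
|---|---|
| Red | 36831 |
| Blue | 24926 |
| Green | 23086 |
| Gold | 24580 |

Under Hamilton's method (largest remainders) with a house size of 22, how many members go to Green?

Standard divisor: 109423 ÷ 22 ≈ 4973.773.
Standard quotas: Red 7.4050, Blue 5.0115, Green 4.6415, Gold 4.9419.
Lower quotas: Red 7, Blue 5, Green 4, Gold 4 (sum 20, leaving 2 seats).
Remainders in descending order: Gold 0.9419, Green 0.6415, Red 0.4050, Blue 0.0115.
The surplus seats go to Gold, Green.
Green receives 5.

5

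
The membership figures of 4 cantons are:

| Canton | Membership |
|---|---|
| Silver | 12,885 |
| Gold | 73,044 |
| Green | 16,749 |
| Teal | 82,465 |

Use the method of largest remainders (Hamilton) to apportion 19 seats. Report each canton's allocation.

Silver 1, Gold 8, Green 2, Teal 8

Standard divisor: 185143 ÷ 19 ≈ 9744.368.
Standard quotas: Silver 1.3223, Gold 7.4960, Green 1.7188, Teal 8.4628.
Lower quotas: Silver 1, Gold 7, Green 1, Teal 8 (sum 17, leaving 2 seats).
Remainders in descending order: Green 0.7188, Gold 0.4960, Teal 0.4628, Silver 0.3223.
The surplus seats go to Green, Gold.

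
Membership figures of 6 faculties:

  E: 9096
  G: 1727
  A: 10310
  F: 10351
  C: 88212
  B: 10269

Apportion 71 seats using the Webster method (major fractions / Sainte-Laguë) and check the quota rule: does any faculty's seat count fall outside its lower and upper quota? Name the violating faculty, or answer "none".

Standard quotas: E 4.969, G 0.943, A 5.632, F 5.655, C 48.190, B 5.610.
Webster allocation: E 5, G 1, A 6, F 6, C 47, B 6.
C has quota 48.190 (lower 48, upper 49) but receives 47 — outside the quota interval.

C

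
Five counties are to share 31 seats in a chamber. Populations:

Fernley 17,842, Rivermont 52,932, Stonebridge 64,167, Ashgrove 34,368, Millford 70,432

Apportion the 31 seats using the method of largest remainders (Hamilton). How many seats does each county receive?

Fernley 2; Rivermont 7; Stonebridge 8; Ashgrove 5; Millford 9

Standard divisor: 239741 ÷ 31 ≈ 7733.581.
Standard quotas: Fernley 2.3071, Rivermont 6.8444, Stonebridge 8.2972, Ashgrove 4.4440, Millford 9.1073.
Lower quotas: Fernley 2, Rivermont 6, Stonebridge 8, Ashgrove 4, Millford 9 (sum 29, leaving 2 seats).
Remainders in descending order: Rivermont 0.8444, Ashgrove 0.4440, Fernley 0.3071, Stonebridge 0.2972, Millford 0.1073.
Largest remainders: Rivermont, Ashgrove receive the extra seats.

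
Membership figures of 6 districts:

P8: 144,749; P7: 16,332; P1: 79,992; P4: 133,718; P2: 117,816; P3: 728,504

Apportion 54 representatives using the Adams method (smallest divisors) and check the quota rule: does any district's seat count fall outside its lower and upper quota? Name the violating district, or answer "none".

Standard quotas: P8 6.401, P7 0.722, P1 3.537, P4 5.913, P2 5.210, P3 32.216.
Adams allocation: P8 7, P7 1, P1 4, P4 6, P2 5, P3 31.
P3 has quota 32.216 (lower 32, upper 33) but receives 31 — outside the quota interval.

P3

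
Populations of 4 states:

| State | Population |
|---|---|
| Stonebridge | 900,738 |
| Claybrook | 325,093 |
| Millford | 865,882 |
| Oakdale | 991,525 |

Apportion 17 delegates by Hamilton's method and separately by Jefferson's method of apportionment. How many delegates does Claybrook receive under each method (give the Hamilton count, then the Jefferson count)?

2 and 1

Hamilton: Stonebridge 5, Claybrook 2, Millford 5, Oakdale 5.
Jefferson: Stonebridge 5, Claybrook 1, Millford 5, Oakdale 6.
Claybrook gets 2 under Hamilton and 1 under Jefferson.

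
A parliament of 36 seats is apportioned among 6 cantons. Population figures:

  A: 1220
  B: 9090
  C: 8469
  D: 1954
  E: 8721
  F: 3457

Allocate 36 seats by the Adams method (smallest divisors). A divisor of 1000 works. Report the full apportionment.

With modified divisor 1000: modified quotas A 1.220, B 9.090, C 8.469, D 1.954, E 8.721, F 3.457.
Rounding up: A 2, B 10, C 9, D 2, E 9, F 4 (total 36).

A=2; B=10; C=9; D=2; E=9; F=4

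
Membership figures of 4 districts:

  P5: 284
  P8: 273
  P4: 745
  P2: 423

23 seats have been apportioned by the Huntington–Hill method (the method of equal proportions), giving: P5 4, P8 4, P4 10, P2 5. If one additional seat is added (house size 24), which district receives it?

P2

Priority for the next seat is population ÷ (√(s·(s+1))).
Priorities: P5 63.504, P8 61.045, P4 71.033, P2 77.229.
Highest priority: P2.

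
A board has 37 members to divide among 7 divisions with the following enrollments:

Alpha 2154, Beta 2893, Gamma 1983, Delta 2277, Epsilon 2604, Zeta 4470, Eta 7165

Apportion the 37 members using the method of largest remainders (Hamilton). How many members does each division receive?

Alpha: 3, Beta: 5, Gamma: 3, Delta: 4, Epsilon: 4, Zeta: 7, Eta: 11

Standard divisor: 23546 ÷ 37 ≈ 636.378.
Standard quotas: Alpha 3.3848, Beta 4.5460, Gamma 3.1161, Delta 3.5781, Epsilon 4.0919, Zeta 7.0241, Eta 11.2590.
Lower quotas: Alpha 3, Beta 4, Gamma 3, Delta 3, Epsilon 4, Zeta 7, Eta 11 (sum 35, leaving 2 seats).
Remainders in descending order: Delta 0.5781, Beta 0.5460, Alpha 0.3848, Eta 0.2590, Gamma 0.1161, Epsilon 0.0919, Zeta 0.0241.
Largest remainders: Delta, Beta receive the extra seats.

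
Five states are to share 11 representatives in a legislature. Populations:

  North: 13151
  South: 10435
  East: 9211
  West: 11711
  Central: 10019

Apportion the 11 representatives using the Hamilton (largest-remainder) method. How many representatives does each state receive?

Total 54527; standard divisor 54527/11 = 4957.
Standard quotas: North 2.6530, South 2.1051, East 1.8582, West 2.3625, Central 2.0212.
Lower quotas: North 2, South 2, East 1, West 2, Central 2 (sum 9, leaving 2 seats).
Remainders in descending order: East 0.8582, North 0.6530, West 0.3625, South 0.1051, Central 0.0212.
Largest remainders: East, North receive the extra seats.

North=3; South=2; East=2; West=2; Central=2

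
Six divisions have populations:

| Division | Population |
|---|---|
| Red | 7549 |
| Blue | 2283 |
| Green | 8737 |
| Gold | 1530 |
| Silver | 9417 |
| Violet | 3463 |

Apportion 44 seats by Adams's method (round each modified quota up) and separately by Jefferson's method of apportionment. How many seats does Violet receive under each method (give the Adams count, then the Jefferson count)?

5 and 4

Adams: Red 10, Blue 3, Green 12, Gold 2, Silver 12, Violet 5.
Jefferson: Red 10, Blue 3, Green 12, Gold 2, Silver 13, Violet 4.
Violet gets 5 under Adams and 4 under Jefferson.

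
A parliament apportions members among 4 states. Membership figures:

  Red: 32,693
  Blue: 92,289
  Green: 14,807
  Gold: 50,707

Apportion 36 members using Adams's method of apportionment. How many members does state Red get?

6

Standard divisor 190496/36 ≈ 5291.556; standard quotas: Red 6.178, Blue 17.441, Green 2.798, Gold 9.583.
Rounding up gives 7, 18, 3, 10 = 38 seats, so the divisor must be adjusted.
With modified divisor 5500: modified quotas Red 5.944, Blue 16.780, Green 2.692, Gold 9.219.
Rounding up: Red 6, Blue 17, Green 3, Gold 10 (total 36).
Red receives 6.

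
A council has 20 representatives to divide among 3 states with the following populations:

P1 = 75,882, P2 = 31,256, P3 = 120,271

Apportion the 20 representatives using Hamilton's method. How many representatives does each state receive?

Standard divisor: 227409 ÷ 20 ≈ 11370.45.
Standard quotas: P1 6.6736, P2 2.7489, P3 10.5775.
Lower quotas: P1 6, P2 2, P3 10 (sum 18, leaving 2 seats).
Remainders in descending order: P2 0.7489, P1 0.6736, P3 0.5775.
The surplus seats go to P2, P1.

P1 7, P2 3, P3 10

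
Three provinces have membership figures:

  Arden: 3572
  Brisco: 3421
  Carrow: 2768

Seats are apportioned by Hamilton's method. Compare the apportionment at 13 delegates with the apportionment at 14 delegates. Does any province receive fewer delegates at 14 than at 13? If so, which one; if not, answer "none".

none

At 13 seats: Arden 5, Brisco 4, Carrow 4.
At 14 seats: Arden 5, Brisco 5, Carrow 4.
No province's allocation decreased.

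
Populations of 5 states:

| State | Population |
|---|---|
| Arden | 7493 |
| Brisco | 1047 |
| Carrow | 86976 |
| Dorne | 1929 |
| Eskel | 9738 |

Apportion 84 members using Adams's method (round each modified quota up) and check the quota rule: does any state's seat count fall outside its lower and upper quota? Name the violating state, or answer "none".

Carrow

Standard quotas: Arden 5.872, Brisco 0.821, Carrow 68.164, Dorne 1.512, Eskel 7.632.
Adams allocation: Arden 6, Brisco 1, Carrow 67, Dorne 2, Eskel 8.
Carrow has quota 68.164 (lower 68, upper 69) but receives 67 — outside the quota interval.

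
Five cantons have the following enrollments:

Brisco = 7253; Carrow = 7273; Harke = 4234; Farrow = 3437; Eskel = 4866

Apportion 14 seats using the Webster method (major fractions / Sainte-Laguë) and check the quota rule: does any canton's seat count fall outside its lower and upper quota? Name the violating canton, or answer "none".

Standard quotas: Brisco 3.752, Carrow 3.762, Harke 2.190, Farrow 1.778, Eskel 2.517.
Webster allocation: Brisco 4, Carrow 4, Harke 2, Farrow 2, Eskel 2.
Every allocation lies between the lower and upper quota.

none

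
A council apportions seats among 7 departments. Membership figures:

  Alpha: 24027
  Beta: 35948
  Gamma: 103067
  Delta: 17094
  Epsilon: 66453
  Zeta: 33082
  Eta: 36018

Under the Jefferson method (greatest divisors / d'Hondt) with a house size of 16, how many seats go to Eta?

Standard divisor 315689/16 ≈ 19730.562; standard quotas: Alpha 1.218, Beta 1.822, Gamma 5.224, Delta 0.866, Epsilon 3.368, Zeta 1.677, Eta 1.825.
Rounding down gives 1, 1, 5, 0, 3, 1, 1 = 12 seats, so the divisor must be adjusted.
With modified divisor 16757.5: modified quotas Alpha 1.434, Beta 2.145, Gamma 6.151, Delta 1.020, Epsilon 3.966, Zeta 1.974, Eta 2.149.
Rounding down: Alpha 1, Beta 2, Gamma 6, Delta 1, Epsilon 3, Zeta 1, Eta 2 (total 16).
Eta receives 2.

2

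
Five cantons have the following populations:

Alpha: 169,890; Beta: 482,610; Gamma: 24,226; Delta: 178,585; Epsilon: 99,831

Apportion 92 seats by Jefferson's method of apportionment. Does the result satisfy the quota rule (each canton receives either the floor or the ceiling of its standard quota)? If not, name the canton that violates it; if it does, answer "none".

Beta

Standard quotas: Alpha 16.364, Beta 46.485, Gamma 2.333, Delta 17.201, Epsilon 9.616.
Jefferson allocation: Alpha 16, Beta 48, Gamma 2, Delta 17, Epsilon 9.
Beta has quota 46.485 (lower 46, upper 47) but receives 48 — outside the quota interval.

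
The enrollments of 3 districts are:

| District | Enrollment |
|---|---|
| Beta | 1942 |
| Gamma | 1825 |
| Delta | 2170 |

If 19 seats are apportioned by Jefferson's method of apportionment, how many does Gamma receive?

6

Standard divisor 5937/19 ≈ 312.474; standard quotas: Beta 6.215, Gamma 5.840, Delta 6.945.
Rounding down gives 6, 5, 6 = 17 seats, so the divisor must be adjusted.
With modified divisor 300: modified quotas Beta 6.473, Gamma 6.083, Delta 7.233.
Rounding down: Beta 6, Gamma 6, Delta 7 (total 19).
Gamma receives 6.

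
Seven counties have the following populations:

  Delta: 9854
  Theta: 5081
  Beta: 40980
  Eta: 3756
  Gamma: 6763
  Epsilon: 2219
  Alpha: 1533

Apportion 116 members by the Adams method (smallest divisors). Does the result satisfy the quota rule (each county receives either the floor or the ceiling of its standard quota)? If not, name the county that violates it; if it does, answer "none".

Standard quotas: Delta 16.286, Theta 8.398, Beta 67.730, Eta 6.208, Gamma 11.178, Epsilon 3.667, Alpha 2.534.
Adams allocation: Delta 16, Theta 9, Beta 66, Eta 7, Gamma 11, Epsilon 4, Alpha 3.
Beta has quota 67.730 (lower 67, upper 68) but receives 66 — outside the quota interval.

Beta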